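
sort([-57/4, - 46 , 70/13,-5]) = [-46, - 57/4,-5, 70/13]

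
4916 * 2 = 9832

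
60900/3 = 20300  =  20300.00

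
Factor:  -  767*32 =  - 2^5 *13^1 *59^1 = - 24544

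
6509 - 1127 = 5382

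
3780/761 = 3780/761 =4.97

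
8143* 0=0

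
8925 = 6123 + 2802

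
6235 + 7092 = 13327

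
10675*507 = 5412225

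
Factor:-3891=-3^1*1297^1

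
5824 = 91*64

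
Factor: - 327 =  - 3^1*109^1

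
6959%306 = 227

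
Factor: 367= 367^1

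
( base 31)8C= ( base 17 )f5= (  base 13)170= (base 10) 260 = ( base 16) 104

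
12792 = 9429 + 3363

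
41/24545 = 41/24545 = 0.00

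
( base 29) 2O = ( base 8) 122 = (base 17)4e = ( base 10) 82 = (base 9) 101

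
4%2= 0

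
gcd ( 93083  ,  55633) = 1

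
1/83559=1/83559 = 0.00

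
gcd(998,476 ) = 2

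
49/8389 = 49/8389 = 0.01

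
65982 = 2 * 32991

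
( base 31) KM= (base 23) 14l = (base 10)642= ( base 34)iu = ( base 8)1202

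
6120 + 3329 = 9449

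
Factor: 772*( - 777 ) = - 2^2*3^1 * 7^1*37^1 * 193^1 = - 599844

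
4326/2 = 2163   =  2163.00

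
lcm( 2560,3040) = 48640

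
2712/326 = 8+52/163 = 8.32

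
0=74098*0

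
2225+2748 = 4973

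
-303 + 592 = 289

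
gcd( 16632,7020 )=108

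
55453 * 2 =110906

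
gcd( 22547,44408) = 7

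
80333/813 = 80333/813 = 98.81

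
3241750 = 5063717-1821967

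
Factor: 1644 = 2^2 * 3^1*137^1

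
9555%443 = 252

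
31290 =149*210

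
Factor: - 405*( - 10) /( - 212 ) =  - 2025/106 = -2^(-1) * 3^4 *5^2*53^( - 1)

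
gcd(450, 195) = 15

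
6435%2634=1167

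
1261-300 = 961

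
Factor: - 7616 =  - 2^6*7^1 * 17^1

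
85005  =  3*28335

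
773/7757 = 773/7757 = 0.10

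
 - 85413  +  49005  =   - 36408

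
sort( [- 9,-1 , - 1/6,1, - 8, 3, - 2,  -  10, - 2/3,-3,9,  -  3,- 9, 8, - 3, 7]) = [ - 10,-9,-9 , - 8,-3, - 3,  -  3, - 2,-1,  -  2/3, - 1/6, 1, 3, 7,8,9 ]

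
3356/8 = 839/2 = 419.50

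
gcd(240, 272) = 16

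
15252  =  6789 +8463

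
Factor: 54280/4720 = 23/2 = 2^( - 1) * 23^1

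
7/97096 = 7/97096 = 0.00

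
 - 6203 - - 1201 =- 5002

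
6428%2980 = 468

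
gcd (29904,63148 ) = 4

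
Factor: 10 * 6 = 60  =  2^2*3^1*5^1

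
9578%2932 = 782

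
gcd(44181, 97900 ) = 1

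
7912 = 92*86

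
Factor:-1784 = -2^3*223^1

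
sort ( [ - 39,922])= [ - 39, 922 ]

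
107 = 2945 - 2838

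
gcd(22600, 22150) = 50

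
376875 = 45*8375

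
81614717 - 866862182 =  - 785247465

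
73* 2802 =204546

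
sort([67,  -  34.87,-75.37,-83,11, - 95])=[ - 95,-83, - 75.37, - 34.87,  11,  67 ]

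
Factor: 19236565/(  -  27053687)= - 5^1*191^1*1231^( - 1 )*20143^1*21977^( - 1)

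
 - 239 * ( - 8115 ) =1939485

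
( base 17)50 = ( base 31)2n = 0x55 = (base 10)85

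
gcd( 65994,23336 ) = 2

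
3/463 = 3/463 = 0.01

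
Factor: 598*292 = 174616 = 2^3*13^1*23^1 * 73^1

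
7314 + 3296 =10610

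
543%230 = 83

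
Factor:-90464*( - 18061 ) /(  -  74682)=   -  816935152/37341= - 2^4*3^( - 4 )*11^1*257^1*461^( - 1 )*18061^1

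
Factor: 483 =3^1*7^1*23^1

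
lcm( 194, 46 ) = 4462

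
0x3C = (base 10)60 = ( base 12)50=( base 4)330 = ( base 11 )55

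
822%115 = 17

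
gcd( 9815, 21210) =5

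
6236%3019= 198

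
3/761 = 3/761= 0.00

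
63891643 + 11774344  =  75665987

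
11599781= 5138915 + 6460866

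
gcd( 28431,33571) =1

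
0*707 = 0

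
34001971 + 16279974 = 50281945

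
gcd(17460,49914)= 18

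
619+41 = 660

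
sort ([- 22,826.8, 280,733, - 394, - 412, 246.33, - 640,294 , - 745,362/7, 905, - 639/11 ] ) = [ - 745 , -640,  -  412, - 394, - 639/11, - 22,362/7,246.33,280, 294,733,  826.8,905]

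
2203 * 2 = 4406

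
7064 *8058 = 56921712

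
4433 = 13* 341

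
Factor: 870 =2^1*3^1*5^1*29^1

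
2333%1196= 1137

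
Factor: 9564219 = 3^2*7^1*151813^1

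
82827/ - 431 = -193 + 356/431 = - 192.17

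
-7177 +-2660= - 9837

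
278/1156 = 139/578 = 0.24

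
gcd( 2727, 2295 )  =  27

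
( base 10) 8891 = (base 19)15bi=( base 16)22BB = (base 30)9QB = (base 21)k38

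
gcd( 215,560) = 5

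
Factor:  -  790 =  - 2^1 * 5^1*79^1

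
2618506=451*5806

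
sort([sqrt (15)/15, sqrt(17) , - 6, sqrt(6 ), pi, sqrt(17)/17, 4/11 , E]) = [ - 6, sqrt(17) /17,  sqrt(15)/15,4/11,sqrt(6 ), E , pi , sqrt( 17)] 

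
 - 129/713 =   -  129/713 = - 0.18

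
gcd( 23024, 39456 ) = 16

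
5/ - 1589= - 1+1584/1589 = - 0.00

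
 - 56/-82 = 28/41 = 0.68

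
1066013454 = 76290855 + 989722599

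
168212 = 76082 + 92130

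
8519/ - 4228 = - 3 + 595/604  =  - 2.01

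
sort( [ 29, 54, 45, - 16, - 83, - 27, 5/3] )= [ - 83, - 27,-16, 5/3,29, 45,54]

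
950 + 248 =1198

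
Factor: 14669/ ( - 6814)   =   - 2^(-1) * 3407^ ( - 1) * 14669^1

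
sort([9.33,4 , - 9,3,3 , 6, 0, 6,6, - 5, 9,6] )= [ - 9, - 5,0,3, 3,4 , 6, 6,6, 6 , 9,9.33 ] 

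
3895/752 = 5 + 135/752  =  5.18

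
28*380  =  10640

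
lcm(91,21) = 273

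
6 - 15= - 9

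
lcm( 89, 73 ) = 6497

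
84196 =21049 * 4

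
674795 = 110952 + 563843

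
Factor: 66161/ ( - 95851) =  - 7^(  -  1)*13693^(-1 )*66161^1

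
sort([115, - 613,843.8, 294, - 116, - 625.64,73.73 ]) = [-625.64, - 613, - 116, 73.73 , 115, 294, 843.8] 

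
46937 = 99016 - 52079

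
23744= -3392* (- 7 )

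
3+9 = 12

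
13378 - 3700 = 9678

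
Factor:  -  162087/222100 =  - 2^(-2 )*3^1*  5^ (-2 )*97^1*557^1*2221^( - 1) 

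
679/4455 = 679/4455 = 0.15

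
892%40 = 12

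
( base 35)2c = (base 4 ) 1102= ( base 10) 82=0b1010010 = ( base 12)6A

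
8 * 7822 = 62576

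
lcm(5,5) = 5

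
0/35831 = 0= 0.00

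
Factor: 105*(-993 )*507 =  - 3^3*5^1*7^1*13^2*331^1 = - 52862355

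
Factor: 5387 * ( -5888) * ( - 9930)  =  314966254080 = 2^9*3^1*5^1*23^1*331^1 * 5387^1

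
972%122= 118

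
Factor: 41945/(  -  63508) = - 2^(-2) * 5^1*8389^1*15877^( - 1)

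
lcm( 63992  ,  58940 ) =2239720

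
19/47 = 19/47 = 0.40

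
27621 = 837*33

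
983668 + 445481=1429149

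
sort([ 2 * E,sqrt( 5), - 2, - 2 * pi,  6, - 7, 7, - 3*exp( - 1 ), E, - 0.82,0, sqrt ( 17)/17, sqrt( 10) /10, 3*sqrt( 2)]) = [ - 7, - 2*pi , - 2, - 3*exp( - 1 ),-0.82, 0,sqrt( 17)/17, sqrt( 10) /10, sqrt( 5), E, 3*sqrt(2),2*E,6, 7 ]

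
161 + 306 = 467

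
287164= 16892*17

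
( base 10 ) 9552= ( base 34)88w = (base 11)71A4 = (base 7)36564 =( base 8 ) 22520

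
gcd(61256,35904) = 8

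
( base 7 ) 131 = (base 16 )47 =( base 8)107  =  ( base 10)71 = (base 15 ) 4b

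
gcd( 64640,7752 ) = 8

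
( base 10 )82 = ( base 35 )2C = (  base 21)3J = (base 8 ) 122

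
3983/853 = 4 + 571/853 = 4.67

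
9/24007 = 9/24007 = 0.00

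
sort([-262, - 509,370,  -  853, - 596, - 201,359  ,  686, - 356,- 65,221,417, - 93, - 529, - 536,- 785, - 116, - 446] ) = [ - 853, - 785, - 596 ,-536, - 529, -509, - 446,  -  356, - 262, - 201, - 116 , - 93, - 65,221,359,370 , 417,  686]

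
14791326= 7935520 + 6855806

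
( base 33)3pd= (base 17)E38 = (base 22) 8AD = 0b1000000001001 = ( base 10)4105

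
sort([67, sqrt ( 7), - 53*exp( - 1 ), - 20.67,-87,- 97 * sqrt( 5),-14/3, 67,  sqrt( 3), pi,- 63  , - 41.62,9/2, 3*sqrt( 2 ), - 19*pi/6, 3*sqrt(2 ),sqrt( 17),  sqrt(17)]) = [-97*sqrt(5), - 87, - 63, - 41.62, - 20.67, - 53 * exp(  -  1),-19*pi/6,-14/3, sqrt( 3 ),sqrt( 7), pi, sqrt( 17 ), sqrt(17), 3*sqrt( 2),3*sqrt(  2),9/2, 67, 67]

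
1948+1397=3345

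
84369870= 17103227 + 67266643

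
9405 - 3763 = 5642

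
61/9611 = 61/9611 = 0.01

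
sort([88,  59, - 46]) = [ - 46,59,88] 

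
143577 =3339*43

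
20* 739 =14780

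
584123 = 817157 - 233034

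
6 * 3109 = 18654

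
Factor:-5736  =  -2^3 * 3^1*239^1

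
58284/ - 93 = - 627 + 9/31 = - 626.71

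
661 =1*661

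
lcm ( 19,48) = 912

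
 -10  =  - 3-7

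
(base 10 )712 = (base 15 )327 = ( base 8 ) 1310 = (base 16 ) 2C8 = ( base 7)2035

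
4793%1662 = 1469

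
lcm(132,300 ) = 3300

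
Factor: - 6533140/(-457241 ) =2^2 *5^1*  326657^1 * 457241^( - 1)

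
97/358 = 97/358=0.27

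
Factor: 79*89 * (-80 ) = -2^4 *5^1*79^1*89^1  =  - 562480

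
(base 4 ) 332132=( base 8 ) 7636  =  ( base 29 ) 4LP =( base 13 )1A87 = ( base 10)3998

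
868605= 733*1185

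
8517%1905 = 897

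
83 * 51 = 4233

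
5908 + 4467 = 10375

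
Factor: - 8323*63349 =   -  527253727 = - 7^1 * 11^1*13^1*29^1*41^1 * 443^1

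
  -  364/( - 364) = 1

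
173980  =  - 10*( - 17398)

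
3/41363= 3/41363 =0.00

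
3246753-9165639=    - 5918886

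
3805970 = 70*54371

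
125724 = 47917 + 77807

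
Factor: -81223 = - 81223^1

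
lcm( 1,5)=5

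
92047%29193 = 4468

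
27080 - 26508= 572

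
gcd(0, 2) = 2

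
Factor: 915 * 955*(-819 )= -3^3 * 5^2*7^1*13^1*61^1*191^1 = -  715662675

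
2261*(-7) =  - 15827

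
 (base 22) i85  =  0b10001010111101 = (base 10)8893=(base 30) 9qd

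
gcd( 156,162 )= 6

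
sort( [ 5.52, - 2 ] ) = [ - 2, 5.52 ] 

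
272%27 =2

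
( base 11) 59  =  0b1000000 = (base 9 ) 71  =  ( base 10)64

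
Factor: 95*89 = 5^1*19^1*89^1 = 8455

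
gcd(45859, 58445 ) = 1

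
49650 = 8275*6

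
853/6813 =853/6813 =0.13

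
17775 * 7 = 124425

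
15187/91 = 166 + 81/91 = 166.89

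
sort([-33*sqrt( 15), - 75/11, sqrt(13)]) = [ - 33 * sqrt( 15), - 75/11, sqrt( 13)]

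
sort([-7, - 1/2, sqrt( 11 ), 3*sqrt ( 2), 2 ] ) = [ - 7,- 1/2,2,sqrt( 11 ), 3*sqrt( 2) ] 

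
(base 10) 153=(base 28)5d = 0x99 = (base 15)A3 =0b10011001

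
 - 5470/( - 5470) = 1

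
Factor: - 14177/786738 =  - 2^( - 1)*3^ ( - 1)*23^ ( - 1 )*5701^( - 1 )*14177^1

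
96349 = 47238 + 49111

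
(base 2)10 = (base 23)2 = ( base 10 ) 2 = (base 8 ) 2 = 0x2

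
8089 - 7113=976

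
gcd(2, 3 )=1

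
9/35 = 9/35 =0.26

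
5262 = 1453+3809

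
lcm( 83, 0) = 0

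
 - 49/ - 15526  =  7/2218= 0.00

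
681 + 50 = 731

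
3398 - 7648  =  -4250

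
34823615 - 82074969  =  -47251354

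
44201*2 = 88402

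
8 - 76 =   -  68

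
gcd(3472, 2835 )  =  7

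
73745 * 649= 47860505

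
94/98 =47/49 = 0.96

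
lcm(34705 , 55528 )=277640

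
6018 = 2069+3949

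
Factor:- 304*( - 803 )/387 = 244112/387 = 2^4*3^(- 2)*11^1*19^1*43^( - 1)*73^1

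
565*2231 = 1260515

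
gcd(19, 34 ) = 1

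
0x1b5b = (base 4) 1231123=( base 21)FIA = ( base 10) 7003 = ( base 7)26263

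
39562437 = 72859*543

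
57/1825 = 57/1825 = 0.03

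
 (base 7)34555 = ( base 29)AFF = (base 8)21234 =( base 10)8860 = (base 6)105004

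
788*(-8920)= - 7028960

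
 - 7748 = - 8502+754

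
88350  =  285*310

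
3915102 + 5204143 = 9119245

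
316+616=932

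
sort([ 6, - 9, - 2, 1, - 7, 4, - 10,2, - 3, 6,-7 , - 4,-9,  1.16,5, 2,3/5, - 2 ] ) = [ - 10, - 9, - 9 , - 7 , - 7 , - 4, - 3,-2 ,-2,3/5, 1 , 1.16,  2,2,4 , 5, 6, 6]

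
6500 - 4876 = 1624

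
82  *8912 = 730784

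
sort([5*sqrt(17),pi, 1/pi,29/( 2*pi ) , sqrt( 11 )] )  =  [1/pi, pi,sqrt(11),29/(2*pi), 5*sqrt(17) ] 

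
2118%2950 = 2118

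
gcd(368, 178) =2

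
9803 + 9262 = 19065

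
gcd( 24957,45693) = 9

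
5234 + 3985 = 9219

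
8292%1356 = 156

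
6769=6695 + 74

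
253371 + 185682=439053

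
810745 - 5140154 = -4329409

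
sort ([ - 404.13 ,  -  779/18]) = [- 404.13, - 779/18 ]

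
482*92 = 44344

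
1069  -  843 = 226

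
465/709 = 465/709  =  0.66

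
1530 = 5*306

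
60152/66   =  911+13/33  =  911.39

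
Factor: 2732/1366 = 2 = 2^1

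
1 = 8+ - 7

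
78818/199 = 78818/199 = 396.07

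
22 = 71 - 49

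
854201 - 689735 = 164466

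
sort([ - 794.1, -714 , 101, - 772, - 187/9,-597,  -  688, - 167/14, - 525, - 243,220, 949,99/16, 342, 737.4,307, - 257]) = [ - 794.1, - 772, - 714,  -  688, - 597, - 525, - 257,  -  243 , -187/9,- 167/14,99/16, 101, 220, 307, 342,737.4, 949]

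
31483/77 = 408 + 67/77= 408.87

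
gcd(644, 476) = 28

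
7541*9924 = 74836884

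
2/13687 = 2/13687 = 0.00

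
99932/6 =16655+1/3   =  16655.33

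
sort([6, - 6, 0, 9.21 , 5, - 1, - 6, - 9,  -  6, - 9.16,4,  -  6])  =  [  -  9.16,  -  9, -6,-6,-6,- 6,  -  1,0,4,5 , 6, 9.21 ] 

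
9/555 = 3/185 = 0.02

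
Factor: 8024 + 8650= 16674  =  2^1*3^1*7^1 * 397^1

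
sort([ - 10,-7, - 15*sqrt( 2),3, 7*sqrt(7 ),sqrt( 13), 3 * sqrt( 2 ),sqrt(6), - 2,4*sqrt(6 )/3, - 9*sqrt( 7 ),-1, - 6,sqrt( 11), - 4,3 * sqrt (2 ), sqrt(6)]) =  [  -  9*sqrt(7 ), - 15*sqrt( 2 ), - 10, - 7, - 6, - 4, - 2, - 1,sqrt( 6 ),sqrt ( 6 ), 3,4*sqrt( 6) /3 , sqrt( 11 ),sqrt( 13),3*sqrt( 2), 3*sqrt(2), 7 * sqrt(7)] 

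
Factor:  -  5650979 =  - 61^1* 92639^1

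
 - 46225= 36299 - 82524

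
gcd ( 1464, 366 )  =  366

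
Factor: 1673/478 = 2^( - 1 )*7^1 = 7/2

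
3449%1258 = 933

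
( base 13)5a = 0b1001011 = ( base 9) 83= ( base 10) 75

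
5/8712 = 5/8712= 0.00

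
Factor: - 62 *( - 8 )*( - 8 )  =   - 2^7 *31^1 = - 3968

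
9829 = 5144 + 4685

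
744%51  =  30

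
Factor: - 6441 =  - 3^1 * 19^1*113^1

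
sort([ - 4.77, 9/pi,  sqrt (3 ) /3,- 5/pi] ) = [ - 4.77,- 5/pi, sqrt(3 ) /3,  9/pi] 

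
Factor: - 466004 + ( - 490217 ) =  - 7^1*136603^1 = - 956221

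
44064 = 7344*6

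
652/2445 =4/15 = 0.27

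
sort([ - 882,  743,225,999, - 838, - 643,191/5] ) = [ - 882, - 838, - 643, 191/5, 225,743, 999]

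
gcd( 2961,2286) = 9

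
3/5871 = 1/1957=0.00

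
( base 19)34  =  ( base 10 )61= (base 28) 25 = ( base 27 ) 27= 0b111101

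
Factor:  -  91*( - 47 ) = 4277 = 7^1*13^1*47^1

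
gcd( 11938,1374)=2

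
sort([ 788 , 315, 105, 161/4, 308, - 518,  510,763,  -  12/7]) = [ - 518,-12/7,  161/4 , 105,308, 315, 510,763,  788]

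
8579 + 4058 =12637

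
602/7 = 86 = 86.00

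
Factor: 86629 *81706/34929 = 7078109074/34929=2^1*3^( - 2) * 3881^ (-1 ) * 40853^1*86629^1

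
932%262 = 146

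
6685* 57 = 381045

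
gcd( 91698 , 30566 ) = 30566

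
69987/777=23329/259 = 90.07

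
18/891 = 2/99 = 0.02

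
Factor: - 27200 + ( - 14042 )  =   - 41242=- 2^1*17^1*1213^1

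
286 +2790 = 3076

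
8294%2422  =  1028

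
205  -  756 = -551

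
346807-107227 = 239580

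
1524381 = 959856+564525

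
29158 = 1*29158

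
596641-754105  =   - 157464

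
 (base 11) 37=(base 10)40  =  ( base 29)1B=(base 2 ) 101000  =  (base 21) 1j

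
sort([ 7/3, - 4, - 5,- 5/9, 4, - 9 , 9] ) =[ - 9, - 5, - 4,-5/9, 7/3,  4,9]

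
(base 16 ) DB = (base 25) 8J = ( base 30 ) 79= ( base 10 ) 219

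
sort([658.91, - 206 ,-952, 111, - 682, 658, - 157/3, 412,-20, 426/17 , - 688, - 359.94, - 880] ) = [ - 952,- 880 ,-688, - 682,  -  359.94 , -206, - 157/3, - 20,426/17, 111,  412, 658,658.91]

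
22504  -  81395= -58891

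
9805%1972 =1917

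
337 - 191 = 146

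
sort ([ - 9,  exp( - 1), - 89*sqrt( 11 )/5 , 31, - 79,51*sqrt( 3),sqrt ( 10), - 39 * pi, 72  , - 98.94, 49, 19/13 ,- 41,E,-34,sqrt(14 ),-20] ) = [  -  39 * pi, - 98.94,-79, - 89*sqrt( 11)/5, - 41, - 34  ,  -  20, - 9, exp(-1), 19/13, E,sqrt( 10 ),sqrt( 14), 31 , 49, 72,  51  *sqrt(3)]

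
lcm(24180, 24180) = 24180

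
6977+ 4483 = 11460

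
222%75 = 72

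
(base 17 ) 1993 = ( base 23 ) ebb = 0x1DF6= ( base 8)16766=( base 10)7670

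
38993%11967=3092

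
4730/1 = 4730=4730.00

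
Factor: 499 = 499^1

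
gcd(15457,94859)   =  29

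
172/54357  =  172/54357 =0.00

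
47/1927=1/41 = 0.02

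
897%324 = 249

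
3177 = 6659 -3482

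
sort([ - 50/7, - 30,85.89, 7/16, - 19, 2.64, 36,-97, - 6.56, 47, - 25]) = [ - 97, - 30, - 25, - 19 , - 50/7 , - 6.56,7/16, 2.64,36, 47, 85.89]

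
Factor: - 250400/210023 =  - 2^5*5^2*11^( - 1)*61^( - 1 ) = - 800/671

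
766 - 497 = 269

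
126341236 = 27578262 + 98762974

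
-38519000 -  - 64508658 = 25989658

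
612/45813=204/15271  =  0.01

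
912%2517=912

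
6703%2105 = 388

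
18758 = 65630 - 46872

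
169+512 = 681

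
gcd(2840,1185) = 5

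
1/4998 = 1/4998= 0.00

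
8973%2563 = 1284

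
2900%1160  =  580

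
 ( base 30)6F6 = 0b1011011100000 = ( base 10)5856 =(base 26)8h6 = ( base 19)G44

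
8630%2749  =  383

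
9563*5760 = 55082880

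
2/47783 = 2/47783 = 0.00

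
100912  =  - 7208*( - 14) 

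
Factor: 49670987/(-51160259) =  - 17^(-1 )*349^(  -  1 )*8623^( - 1 )*49670987^1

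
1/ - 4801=-1 + 4800/4801 = -0.00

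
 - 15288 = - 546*28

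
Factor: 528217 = 528217^1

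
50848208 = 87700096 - 36851888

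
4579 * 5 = 22895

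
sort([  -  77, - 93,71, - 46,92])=[ - 93, - 77, - 46  ,  71,92] 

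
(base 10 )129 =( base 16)81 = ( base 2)10000001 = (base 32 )41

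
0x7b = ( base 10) 123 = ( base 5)443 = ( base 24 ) 53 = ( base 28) 4B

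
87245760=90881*960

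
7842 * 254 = 1991868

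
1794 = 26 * 69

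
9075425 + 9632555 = 18707980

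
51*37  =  1887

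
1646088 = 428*3846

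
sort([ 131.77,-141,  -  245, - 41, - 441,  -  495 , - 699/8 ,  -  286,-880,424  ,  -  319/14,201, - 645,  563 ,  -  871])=[ - 880, - 871, - 645, - 495,-441, - 286,  -  245,  -  141, - 699/8, - 41,- 319/14, 131.77, 201,424,563]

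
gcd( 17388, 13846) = 322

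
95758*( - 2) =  - 191516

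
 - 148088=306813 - 454901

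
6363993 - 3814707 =2549286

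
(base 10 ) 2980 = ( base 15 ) d3a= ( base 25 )4J5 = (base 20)790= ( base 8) 5644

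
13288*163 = 2165944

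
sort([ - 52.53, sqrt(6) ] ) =[ - 52.53, sqrt( 6)]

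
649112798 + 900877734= 1549990532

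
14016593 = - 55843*( - 251)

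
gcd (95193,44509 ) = 1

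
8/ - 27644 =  - 2/6911 = - 0.00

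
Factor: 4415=5^1*883^1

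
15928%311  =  67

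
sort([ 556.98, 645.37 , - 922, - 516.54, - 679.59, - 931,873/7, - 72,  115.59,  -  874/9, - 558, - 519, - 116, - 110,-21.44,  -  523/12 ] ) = [ - 931, - 922,-679.59, - 558, - 519, - 516.54 , - 116,- 110 , - 874/9 , - 72 ,-523/12,  -  21.44,115.59 , 873/7 , 556.98,645.37]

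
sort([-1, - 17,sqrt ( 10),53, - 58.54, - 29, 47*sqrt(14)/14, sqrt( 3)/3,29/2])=[-58.54,-29, - 17,-1,sqrt( 3)/3,sqrt ( 10 ),47*sqrt(14)/14,29/2,53 ] 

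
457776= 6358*72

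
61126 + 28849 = 89975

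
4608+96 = 4704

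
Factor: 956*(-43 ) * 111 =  - 2^2*3^1*37^1*43^1 * 239^1 =- 4562988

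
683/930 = 683/930 = 0.73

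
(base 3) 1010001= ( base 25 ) 17B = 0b1100101011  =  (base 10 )811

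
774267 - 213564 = 560703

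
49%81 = 49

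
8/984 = 1/123= 0.01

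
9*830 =7470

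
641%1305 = 641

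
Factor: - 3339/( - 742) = 9/2 = 2^( - 1)*3^2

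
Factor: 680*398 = 270640 =2^4  *5^1*17^1*199^1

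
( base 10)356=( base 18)11e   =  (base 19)ie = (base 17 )13G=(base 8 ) 544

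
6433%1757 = 1162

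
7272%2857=1558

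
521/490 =1 + 31/490 =1.06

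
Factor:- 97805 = - 5^1 * 31^1*631^1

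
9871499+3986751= 13858250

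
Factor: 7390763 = 7390763^1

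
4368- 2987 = 1381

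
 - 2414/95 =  - 26 + 56/95 =- 25.41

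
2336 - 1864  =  472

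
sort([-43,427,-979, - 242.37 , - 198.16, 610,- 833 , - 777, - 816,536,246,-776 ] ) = [ - 979, - 833, - 816, - 777,-776,  -  242.37, - 198.16, - 43,246, 427,536 , 610 ] 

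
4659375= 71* 65625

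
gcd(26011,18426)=37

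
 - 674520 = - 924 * 730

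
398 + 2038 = 2436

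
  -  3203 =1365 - 4568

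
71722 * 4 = 286888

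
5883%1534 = 1281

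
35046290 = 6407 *5470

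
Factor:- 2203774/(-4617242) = 7^(-1)*661^1*1667^1*329803^( - 1) = 1101887/2308621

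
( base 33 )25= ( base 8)107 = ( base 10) 71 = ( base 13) 56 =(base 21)38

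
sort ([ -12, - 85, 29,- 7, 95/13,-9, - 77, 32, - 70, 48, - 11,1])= [ - 85 , - 77, - 70, - 12, - 11, - 9, - 7, 1, 95/13,29 , 32, 48] 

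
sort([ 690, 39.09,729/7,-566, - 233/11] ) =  [ - 566, - 233/11, 39.09,729/7, 690 ]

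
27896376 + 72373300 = 100269676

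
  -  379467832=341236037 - 720703869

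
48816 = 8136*6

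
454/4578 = 227/2289 = 0.10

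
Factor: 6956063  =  6956063^1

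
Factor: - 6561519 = -3^1 * 509^1*4297^1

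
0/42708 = 0 = 0.00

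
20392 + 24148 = 44540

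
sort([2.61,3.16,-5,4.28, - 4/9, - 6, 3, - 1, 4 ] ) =[-6,-5, - 1, - 4/9,2.61, 3, 3.16,4, 4.28] 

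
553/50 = 553/50 = 11.06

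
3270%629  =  125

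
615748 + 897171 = 1512919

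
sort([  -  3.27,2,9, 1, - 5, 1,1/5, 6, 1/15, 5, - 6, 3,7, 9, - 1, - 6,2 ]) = [ - 6, - 6, - 5, - 3.27, - 1,1/15, 1/5,1,1,2, 2, 3, 5, 6, 7,9,9 ] 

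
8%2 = 0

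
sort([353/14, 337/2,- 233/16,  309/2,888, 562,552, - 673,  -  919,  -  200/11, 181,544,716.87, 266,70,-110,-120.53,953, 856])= [-919, - 673, - 120.53,-110, - 200/11, - 233/16,  353/14, 70,309/2 , 337/2, 181,  266, 544, 552, 562,  716.87, 856,888, 953 ]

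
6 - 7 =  - 1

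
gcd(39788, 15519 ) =7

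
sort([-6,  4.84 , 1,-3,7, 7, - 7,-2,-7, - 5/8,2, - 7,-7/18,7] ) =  [ - 7, - 7, - 7 , - 6 , - 3 ,  -  2,-5/8, - 7/18,1,2,4.84, 7,7, 7] 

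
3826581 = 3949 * 969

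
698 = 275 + 423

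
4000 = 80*50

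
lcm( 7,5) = 35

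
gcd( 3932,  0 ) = 3932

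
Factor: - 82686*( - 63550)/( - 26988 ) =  - 5^2 * 13^(-1)*31^1*41^1 * 173^( - 1 )*13781^1=-437891275/2249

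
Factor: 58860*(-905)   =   - 2^2*3^3*5^2*109^1*181^1 = - 53268300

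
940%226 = 36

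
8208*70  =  574560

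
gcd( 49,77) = 7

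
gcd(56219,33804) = 1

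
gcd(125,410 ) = 5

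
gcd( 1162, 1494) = 166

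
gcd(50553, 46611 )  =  9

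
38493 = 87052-48559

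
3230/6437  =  3230/6437 = 0.50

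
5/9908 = 5/9908 = 0.00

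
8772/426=20 + 42/71= 20.59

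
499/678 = 499/678 = 0.74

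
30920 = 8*3865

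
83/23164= 83/23164 =0.00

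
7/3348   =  7/3348 = 0.00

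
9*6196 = 55764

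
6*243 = 1458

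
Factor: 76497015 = 3^1*5^1*7^1*241^1*3023^1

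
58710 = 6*9785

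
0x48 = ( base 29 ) 2E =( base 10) 72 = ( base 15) 4C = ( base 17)44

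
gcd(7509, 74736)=3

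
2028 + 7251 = 9279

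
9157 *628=5750596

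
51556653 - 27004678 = 24551975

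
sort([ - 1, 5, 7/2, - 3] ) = [ -3, - 1,7/2, 5 ]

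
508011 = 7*72573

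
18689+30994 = 49683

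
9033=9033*1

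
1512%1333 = 179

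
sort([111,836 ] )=[ 111,836]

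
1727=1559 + 168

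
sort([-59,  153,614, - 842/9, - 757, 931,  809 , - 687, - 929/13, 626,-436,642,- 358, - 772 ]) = [ - 772, - 757, - 687 , - 436,  -  358,  -  842/9, - 929/13 , - 59,153 , 614,626,642,809, 931] 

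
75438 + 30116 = 105554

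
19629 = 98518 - 78889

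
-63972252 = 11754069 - 75726321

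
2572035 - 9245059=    - 6673024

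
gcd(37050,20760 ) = 30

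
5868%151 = 130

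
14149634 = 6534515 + 7615119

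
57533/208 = 276 + 125/208 = 276.60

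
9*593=5337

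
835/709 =835/709 = 1.18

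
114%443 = 114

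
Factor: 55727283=3^1*18575761^1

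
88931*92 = 8181652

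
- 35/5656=-1 + 803/808 = - 0.01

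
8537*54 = 460998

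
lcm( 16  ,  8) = 16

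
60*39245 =2354700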